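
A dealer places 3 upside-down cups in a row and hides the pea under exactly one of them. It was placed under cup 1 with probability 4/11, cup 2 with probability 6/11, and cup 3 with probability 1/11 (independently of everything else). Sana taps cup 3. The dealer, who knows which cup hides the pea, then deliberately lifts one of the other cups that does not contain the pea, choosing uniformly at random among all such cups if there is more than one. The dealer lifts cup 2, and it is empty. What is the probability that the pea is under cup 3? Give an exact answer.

Apply Bayes' rule, conditioning on where the pea actually is.
If it is under cup 1 (prior 4/11): the dealer has no choice, probability 1; weight (4/11)·1 = 4/11.
If it is under cup 2 (prior 6/11): the dealer opened cup 2, so this case is ruled out; weight (6/11)·0 = 0.
If it is under cup 3 (prior 1/11): the dealer has 2 equally likely choices, so probability 1/2; weight (1/11)·(1/2) = 1/22.
The weights sum to 9/22.
So P(the pea under cup 3 | the dealer opened cup 2) = (1/22) / (9/22) = 1/9.

1/9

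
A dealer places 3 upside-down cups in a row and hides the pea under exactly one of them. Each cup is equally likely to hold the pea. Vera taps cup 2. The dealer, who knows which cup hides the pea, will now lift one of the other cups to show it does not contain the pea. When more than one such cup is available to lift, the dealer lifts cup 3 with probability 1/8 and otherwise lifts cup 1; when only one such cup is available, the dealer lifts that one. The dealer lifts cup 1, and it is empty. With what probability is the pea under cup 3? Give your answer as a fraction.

Apply Bayes' rule, conditioning on where the pea actually is.
If it is under cup 1 (prior 1/3): the dealer opened cup 1, so this case is ruled out; weight (1/3)·0 = 0.
If it is under cup 2 (prior 1/3): cup 3 is available but not opened, probability 7/8; weight (1/3)·(7/8) = 7/24.
If it is under cup 3 (prior 1/3): only cup 1 is available, probability 1; weight (1/3)·1 = 1/3.
The weights sum to 5/8.
So P(the pea under cup 3 | the dealer opened cup 1) = (1/3) / (5/8) = 8/15.

8/15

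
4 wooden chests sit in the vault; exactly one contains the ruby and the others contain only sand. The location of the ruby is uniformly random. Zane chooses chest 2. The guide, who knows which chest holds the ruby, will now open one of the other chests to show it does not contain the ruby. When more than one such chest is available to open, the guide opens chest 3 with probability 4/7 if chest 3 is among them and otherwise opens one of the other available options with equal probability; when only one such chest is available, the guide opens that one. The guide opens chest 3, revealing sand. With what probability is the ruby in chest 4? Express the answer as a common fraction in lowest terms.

1/3

Apply Bayes' rule, conditioning on where the ruby actually is.
If it is in any of chests 1, 2, and 4 (prior 1/4 each): chest 3 is available, opened with probability 4/7; weight (1/4)·(4/7) = 1/7 each.
If it is in chest 3 (prior 1/4): the guide opened chest 3, so this case is ruled out; weight (1/4)·0 = 0.
The weights sum to 3/7.
So P(the ruby in chest 4 | the guide opened chest 3) = (1/7) / (3/7) = 1/3.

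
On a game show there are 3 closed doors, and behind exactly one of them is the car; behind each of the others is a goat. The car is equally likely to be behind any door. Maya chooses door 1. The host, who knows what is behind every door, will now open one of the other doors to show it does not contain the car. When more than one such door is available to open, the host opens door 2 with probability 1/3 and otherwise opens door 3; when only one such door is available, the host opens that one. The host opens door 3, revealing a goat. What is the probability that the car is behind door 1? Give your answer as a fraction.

Condition on the true location of the car.
If it is behind door 1 (prior 1/3): door 2 is available but not opened, probability 2/3; weight (1/3)·(2/3) = 2/9.
If it is behind door 2 (prior 1/3): only door 3 is available, probability 1; weight (1/3)·1 = 1/3.
If it is behind door 3 (prior 1/3): the host opened door 3, so this case is ruled out; weight (1/3)·0 = 0.
The weights sum to 5/9.
So P(the car behind door 1 | the host opened door 3) = (2/9) / (5/9) = 2/5.

2/5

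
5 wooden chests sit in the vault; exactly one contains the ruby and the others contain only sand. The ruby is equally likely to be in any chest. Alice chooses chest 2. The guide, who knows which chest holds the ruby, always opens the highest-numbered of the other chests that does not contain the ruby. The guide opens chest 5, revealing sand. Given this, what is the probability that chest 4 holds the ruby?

Consider each possible location of the ruby in turn.
If it is in any of chests 1, 2, 3, and 4 (prior 1/5 each): chest 5 is the highest-numbered option available, probability 1; weight (1/5)·1 = 1/5 each.
If it is in chest 5 (prior 1/5): the guide opened chest 5, so this case is ruled out; weight (1/5)·0 = 0.
The weights sum to 4/5.
So P(the ruby in chest 4 | the guide opened chest 5) = (1/5) / (4/5) = 1/4.

1/4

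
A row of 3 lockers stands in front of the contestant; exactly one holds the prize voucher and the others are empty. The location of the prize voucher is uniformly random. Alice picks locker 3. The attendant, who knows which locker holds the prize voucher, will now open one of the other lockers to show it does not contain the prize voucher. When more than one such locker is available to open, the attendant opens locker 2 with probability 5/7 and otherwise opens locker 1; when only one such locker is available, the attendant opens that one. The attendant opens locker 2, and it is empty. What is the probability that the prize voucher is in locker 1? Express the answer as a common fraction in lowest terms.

Condition on the true location of the prize voucher.
If it is in locker 1 (prior 1/3): only locker 2 is available, probability 1; weight (1/3)·1 = 1/3.
If it is in locker 2 (prior 1/3): the attendant opened locker 2, so this case is ruled out; weight (1/3)·0 = 0.
If it is in locker 3 (prior 1/3): locker 2 is available, opened with probability 5/7; weight (1/3)·(5/7) = 5/21.
The weights sum to 4/7.
So P(the prize voucher in locker 1 | the attendant opened locker 2) = (1/3) / (4/7) = 7/12.

7/12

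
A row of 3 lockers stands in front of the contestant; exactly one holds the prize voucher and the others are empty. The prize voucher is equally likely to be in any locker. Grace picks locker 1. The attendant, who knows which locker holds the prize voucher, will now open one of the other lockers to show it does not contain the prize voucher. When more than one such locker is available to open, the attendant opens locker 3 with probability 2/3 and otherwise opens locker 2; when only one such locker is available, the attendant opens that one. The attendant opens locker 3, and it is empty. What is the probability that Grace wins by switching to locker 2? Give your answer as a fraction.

Apply Bayes' rule, conditioning on where the prize voucher actually is.
If it is in locker 1 (prior 1/3): locker 3 is available, opened with probability 2/3; weight (1/3)·(2/3) = 2/9.
If it is in locker 2 (prior 1/3): only locker 3 is available, probability 1; weight (1/3)·1 = 1/3.
If it is in locker 3 (prior 1/3): the attendant opened locker 3, so this case is ruled out; weight (1/3)·0 = 0.
The weights sum to 5/9.
So P(the prize voucher in locker 2 | the attendant opened locker 3) = (1/3) / (5/9) = 3/5.

3/5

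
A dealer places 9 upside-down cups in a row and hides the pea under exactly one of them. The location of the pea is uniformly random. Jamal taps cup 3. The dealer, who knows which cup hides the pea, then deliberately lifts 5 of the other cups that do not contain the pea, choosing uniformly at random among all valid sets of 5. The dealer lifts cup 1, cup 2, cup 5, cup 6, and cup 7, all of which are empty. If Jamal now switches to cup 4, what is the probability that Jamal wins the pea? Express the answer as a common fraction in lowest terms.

8/27

Apply Bayes' rule, conditioning on where the pea actually is.
If it is under any of cups 1, 2, 5, 6, and 7 (prior 1/9 each): that cup was opened and seen not to hold the prize — ruled out; weight (1/9)·0 = 0 each.
If it is under cup 3 (prior 1/9): the dealer has 56 equally likely choices, so probability 1/56; weight (1/9)·(1/56) = 1/504.
If it is under any of cups 4, 8, and 9 (prior 1/9 each): the dealer has 21 equally likely choices, so probability 1/21; weight (1/9)·(1/21) = 1/189 each.
The weights sum to 1/56.
So P(the pea under cup 4 | the dealer opened cup 1, cup 2, cup 5, cup 6, and cup 7) = (1/189) / (1/56) = 8/27.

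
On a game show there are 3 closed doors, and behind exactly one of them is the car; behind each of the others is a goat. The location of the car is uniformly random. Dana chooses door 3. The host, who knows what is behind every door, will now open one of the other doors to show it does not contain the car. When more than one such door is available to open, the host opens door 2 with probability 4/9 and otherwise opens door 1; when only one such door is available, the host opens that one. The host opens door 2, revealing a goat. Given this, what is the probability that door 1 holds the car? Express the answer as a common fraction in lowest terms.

9/13

Apply Bayes' rule, conditioning on where the car actually is.
If it is behind door 1 (prior 1/3): only door 2 is available, probability 1; weight (1/3)·1 = 1/3.
If it is behind door 2 (prior 1/3): the host opened door 2, so this case is ruled out; weight (1/3)·0 = 0.
If it is behind door 3 (prior 1/3): door 2 is available, opened with probability 4/9; weight (1/3)·(4/9) = 4/27.
The weights sum to 13/27.
So P(the car behind door 1 | the host opened door 2) = (1/3) / (13/27) = 9/13.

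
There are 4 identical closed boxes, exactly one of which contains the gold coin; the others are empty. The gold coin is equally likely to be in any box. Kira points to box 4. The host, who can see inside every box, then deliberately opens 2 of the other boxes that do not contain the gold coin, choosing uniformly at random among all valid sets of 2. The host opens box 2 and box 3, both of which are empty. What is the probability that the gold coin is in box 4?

1/4

Apply Bayes' rule, conditioning on where the gold coin actually is.
If it is in box 1 (prior 1/4): the host has no choice, probability 1; weight (1/4)·1 = 1/4.
If it is in either of boxes 2 and 3 (prior 1/4 each): that box was opened and seen not to hold the prize — ruled out; weight (1/4)·0 = 0 each.
If it is in box 4 (prior 1/4): the host has 3 equally likely choices, so probability 1/3; weight (1/4)·(1/3) = 1/12.
The weights sum to 1/3.
So P(the gold coin in box 4 | the host opened box 2 and box 3) = (1/12) / (1/3) = 1/4.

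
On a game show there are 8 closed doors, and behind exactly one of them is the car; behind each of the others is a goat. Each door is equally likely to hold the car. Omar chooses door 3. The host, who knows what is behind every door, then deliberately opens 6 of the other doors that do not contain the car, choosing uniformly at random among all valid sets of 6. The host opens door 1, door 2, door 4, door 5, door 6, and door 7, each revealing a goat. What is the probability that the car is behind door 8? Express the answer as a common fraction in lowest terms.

Consider each possible location of the car in turn.
If it is behind any of doors 1, 2, 4, 5, 6, and 7 (prior 1/8 each): that door was opened and seen not to hold the prize — ruled out; weight (1/8)·0 = 0 each.
If it is behind door 3 (prior 1/8): the host has 7 equally likely choices, so probability 1/7; weight (1/8)·(1/7) = 1/56.
If it is behind door 8 (prior 1/8): the host has no choice, probability 1; weight (1/8)·1 = 1/8.
The weights sum to 1/7.
So P(the car behind door 8 | the host opened door 1, door 2, door 4, door 5, door 6, and door 7) = (1/8) / (1/7) = 7/8.

7/8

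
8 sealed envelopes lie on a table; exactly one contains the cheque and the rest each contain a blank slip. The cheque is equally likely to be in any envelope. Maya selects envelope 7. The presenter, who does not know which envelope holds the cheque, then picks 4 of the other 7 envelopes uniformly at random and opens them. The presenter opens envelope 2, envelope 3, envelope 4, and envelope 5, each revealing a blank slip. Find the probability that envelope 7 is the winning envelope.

Because the presenter chose which envelopes to open without knowing where the cheque is, the choice is independent of the prize location. Learning that none of the 4 opened envelopes holds the cheque simply rules out those 4 locations and leaves the remaining 4 envelopes still equally likely by symmetry.
So P(the cheque in envelope 7) = 1/4.

1/4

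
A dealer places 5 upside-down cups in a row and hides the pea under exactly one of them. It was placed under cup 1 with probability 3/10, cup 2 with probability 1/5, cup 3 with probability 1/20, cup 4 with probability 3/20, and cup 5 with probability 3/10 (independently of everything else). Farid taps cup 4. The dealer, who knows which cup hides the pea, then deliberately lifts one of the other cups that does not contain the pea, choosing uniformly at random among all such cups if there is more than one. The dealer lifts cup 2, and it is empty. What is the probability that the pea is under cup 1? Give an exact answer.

Condition on the true location of the pea.
If it is under either of cups 1 and 5 (prior 3/10 each): the dealer has 3 equally likely choices, so probability 1/3; weight (3/10)·(1/3) = 1/10 each.
If it is under cup 2 (prior 1/5): the dealer opened cup 2, so this case is ruled out; weight (1/5)·0 = 0.
If it is under cup 3 (prior 1/20): the dealer has 3 equally likely choices, so probability 1/3; weight (1/20)·(1/3) = 1/60.
If it is under cup 4 (prior 3/20): the dealer has 4 equally likely choices, so probability 1/4; weight (3/20)·(1/4) = 3/80.
The weights sum to 61/240.
So P(the pea under cup 1 | the dealer opened cup 2) = (1/10) / (61/240) = 24/61.

24/61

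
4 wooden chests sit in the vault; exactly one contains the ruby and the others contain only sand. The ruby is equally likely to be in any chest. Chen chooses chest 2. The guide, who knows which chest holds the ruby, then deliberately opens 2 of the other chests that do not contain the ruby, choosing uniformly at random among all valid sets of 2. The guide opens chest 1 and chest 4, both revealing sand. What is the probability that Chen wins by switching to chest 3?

3/4

Condition on the true location of the ruby.
If it is in either of chests 1 and 4 (prior 1/4 each): that chest was opened and seen not to hold the prize — ruled out; weight (1/4)·0 = 0 each.
If it is in chest 2 (prior 1/4): the guide has 3 equally likely choices, so probability 1/3; weight (1/4)·(1/3) = 1/12.
If it is in chest 3 (prior 1/4): the guide has no choice, probability 1; weight (1/4)·1 = 1/4.
The weights sum to 1/3.
So P(the ruby in chest 3 | the guide opened chest 1 and chest 4) = (1/4) / (1/3) = 3/4.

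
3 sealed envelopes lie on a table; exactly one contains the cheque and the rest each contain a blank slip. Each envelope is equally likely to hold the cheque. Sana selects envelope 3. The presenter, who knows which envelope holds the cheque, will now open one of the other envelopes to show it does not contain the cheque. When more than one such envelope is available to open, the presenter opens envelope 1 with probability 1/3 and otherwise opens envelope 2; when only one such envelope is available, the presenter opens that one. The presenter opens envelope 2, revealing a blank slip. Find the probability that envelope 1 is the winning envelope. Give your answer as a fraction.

3/5

Condition on the true location of the cheque.
If it is in envelope 1 (prior 1/3): only envelope 2 is available, probability 1; weight (1/3)·1 = 1/3.
If it is in envelope 2 (prior 1/3): the presenter opened envelope 2, so this case is ruled out; weight (1/3)·0 = 0.
If it is in envelope 3 (prior 1/3): envelope 1 is available but not opened, probability 2/3; weight (1/3)·(2/3) = 2/9.
The weights sum to 5/9.
So P(the cheque in envelope 1 | the presenter opened envelope 2) = (1/3) / (5/9) = 3/5.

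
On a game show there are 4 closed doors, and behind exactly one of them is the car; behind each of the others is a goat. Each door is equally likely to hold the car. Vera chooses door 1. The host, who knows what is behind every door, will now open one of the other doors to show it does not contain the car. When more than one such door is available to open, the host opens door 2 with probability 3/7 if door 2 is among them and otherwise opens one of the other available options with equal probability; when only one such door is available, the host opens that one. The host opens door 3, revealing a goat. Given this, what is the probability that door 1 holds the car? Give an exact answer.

4/19

Consider each possible location of the car in turn.
If it is behind door 1 (prior 1/4): door 2 is available but not opened; door 3 gets probability (1 − 3/7)/2 = 2/7; weight (1/4)·(2/7) = 1/14.
If it is behind door 2 (prior 1/4): door 2 holds the prize so is unavailable; the host chooses uniformly among the 2 others, probability 1/2; weight (1/4)·(1/2) = 1/8.
If it is behind door 3 (prior 1/4): the host opened door 3, so this case is ruled out; weight (1/4)·0 = 0.
If it is behind door 4 (prior 1/4): door 2 is available but not opened, probability 4/7; weight (1/4)·(4/7) = 1/7.
The weights sum to 19/56.
So P(the car behind door 1 | the host opened door 3) = (1/14) / (19/56) = 4/19.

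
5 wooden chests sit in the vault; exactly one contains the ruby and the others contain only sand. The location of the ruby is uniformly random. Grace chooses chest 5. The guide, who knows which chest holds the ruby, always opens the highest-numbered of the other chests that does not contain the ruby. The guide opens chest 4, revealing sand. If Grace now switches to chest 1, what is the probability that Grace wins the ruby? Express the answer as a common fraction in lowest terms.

Apply Bayes' rule, conditioning on where the ruby actually is.
If it is in any of chests 1, 2, 3, and 5 (prior 1/5 each): chest 4 is the highest-numbered option available, probability 1; weight (1/5)·1 = 1/5 each.
If it is in chest 4 (prior 1/5): the guide opened chest 4, so this case is ruled out; weight (1/5)·0 = 0.
The weights sum to 4/5.
So P(the ruby in chest 1 | the guide opened chest 4) = (1/5) / (4/5) = 1/4.

1/4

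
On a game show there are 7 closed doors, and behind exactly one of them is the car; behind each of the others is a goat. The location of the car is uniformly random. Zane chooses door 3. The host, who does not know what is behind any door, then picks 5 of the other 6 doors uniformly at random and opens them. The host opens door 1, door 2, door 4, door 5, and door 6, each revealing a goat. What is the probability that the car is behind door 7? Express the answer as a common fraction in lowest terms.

Apply Bayes' rule, conditioning on where the car actually is.
If it is behind any of doors 1, 2, 4, 5, and 6 (prior 1/7 each): that door was opened and seen not to hold the prize — ruled out; weight (1/7)·0 = 0 each.
If it is behind either of doors 3 and 7 (prior 1/7 each): the host picks exactly this set with probability 1/6 regardless, and none is the prize; weight (1/7)·(1/6) = 1/42 each.
The weights sum to 1/21.
So P(the car behind door 7 | the host opened door 1, door 2, door 4, door 5, and door 6) = (1/42) / (1/21) = 1/2.

1/2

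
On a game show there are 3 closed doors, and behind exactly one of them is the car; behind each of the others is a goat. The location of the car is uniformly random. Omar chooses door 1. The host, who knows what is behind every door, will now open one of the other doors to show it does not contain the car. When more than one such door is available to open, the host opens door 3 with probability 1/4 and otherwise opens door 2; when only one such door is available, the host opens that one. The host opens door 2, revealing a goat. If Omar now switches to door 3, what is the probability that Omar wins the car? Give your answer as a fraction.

Condition on the true location of the car.
If it is behind door 1 (prior 1/3): door 3 is available but not opened, probability 3/4; weight (1/3)·(3/4) = 1/4.
If it is behind door 2 (prior 1/3): the host opened door 2, so this case is ruled out; weight (1/3)·0 = 0.
If it is behind door 3 (prior 1/3): only door 2 is available, probability 1; weight (1/3)·1 = 1/3.
The weights sum to 7/12.
So P(the car behind door 3 | the host opened door 2) = (1/3) / (7/12) = 4/7.

4/7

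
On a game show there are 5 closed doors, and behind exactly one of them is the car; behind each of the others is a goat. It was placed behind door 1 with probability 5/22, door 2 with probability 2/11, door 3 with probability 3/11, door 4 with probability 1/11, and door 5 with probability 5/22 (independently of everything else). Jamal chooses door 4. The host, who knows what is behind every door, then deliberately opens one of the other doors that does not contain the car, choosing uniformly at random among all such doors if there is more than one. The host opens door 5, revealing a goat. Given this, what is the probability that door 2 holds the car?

Condition on the true location of the car.
If it is behind door 1 (prior 5/22): the host has 3 equally likely choices, so probability 1/3; weight (5/22)·(1/3) = 5/66.
If it is behind door 2 (prior 2/11): the host has 3 equally likely choices, so probability 1/3; weight (2/11)·(1/3) = 2/33.
If it is behind door 3 (prior 3/11): the host has 3 equally likely choices, so probability 1/3; weight (3/11)·(1/3) = 1/11.
If it is behind door 4 (prior 1/11): the host has 4 equally likely choices, so probability 1/4; weight (1/11)·(1/4) = 1/44.
If it is behind door 5 (prior 5/22): the host opened door 5, so this case is ruled out; weight (5/22)·0 = 0.
The weights sum to 1/4.
So P(the car behind door 2 | the host opened door 5) = (2/33) / (1/4) = 8/33.

8/33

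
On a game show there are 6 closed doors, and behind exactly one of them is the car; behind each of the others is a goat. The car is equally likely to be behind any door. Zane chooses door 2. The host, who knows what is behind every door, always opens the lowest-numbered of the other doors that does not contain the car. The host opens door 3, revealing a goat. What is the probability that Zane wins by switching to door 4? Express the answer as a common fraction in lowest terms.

0

Condition on the true location of the car.
If it is behind door 1 (prior 1/6): door 3 is the lowest-numbered option available, probability 1; weight (1/6)·1 = 1/6.
If it is behind any of doors 2, 4, 5, and 6 (prior 1/6 each): the host would have opened door 1 instead, probability 0; weight (1/6)·0 = 0 each.
If it is behind door 3 (prior 1/6): the host opened door 3, so this case is ruled out; weight (1/6)·0 = 0.
The weights sum to 1/6.
So P(the car behind door 4 | the host opened door 3) = 0 / (1/6) = 0.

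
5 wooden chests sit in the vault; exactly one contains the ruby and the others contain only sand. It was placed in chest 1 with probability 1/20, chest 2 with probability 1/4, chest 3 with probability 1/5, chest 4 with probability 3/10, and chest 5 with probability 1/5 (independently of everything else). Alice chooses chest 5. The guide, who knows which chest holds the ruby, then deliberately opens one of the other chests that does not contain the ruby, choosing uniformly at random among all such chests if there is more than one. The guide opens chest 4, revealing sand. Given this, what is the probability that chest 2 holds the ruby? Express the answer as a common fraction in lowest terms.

5/13

Condition on the true location of the ruby.
If it is in chest 1 (prior 1/20): the guide has 3 equally likely choices, so probability 1/3; weight (1/20)·(1/3) = 1/60.
If it is in chest 2 (prior 1/4): the guide has 3 equally likely choices, so probability 1/3; weight (1/4)·(1/3) = 1/12.
If it is in chest 3 (prior 1/5): the guide has 3 equally likely choices, so probability 1/3; weight (1/5)·(1/3) = 1/15.
If it is in chest 4 (prior 3/10): the guide opened chest 4, so this case is ruled out; weight (3/10)·0 = 0.
If it is in chest 5 (prior 1/5): the guide has 4 equally likely choices, so probability 1/4; weight (1/5)·(1/4) = 1/20.
The weights sum to 13/60.
So P(the ruby in chest 2 | the guide opened chest 4) = (1/12) / (13/60) = 5/13.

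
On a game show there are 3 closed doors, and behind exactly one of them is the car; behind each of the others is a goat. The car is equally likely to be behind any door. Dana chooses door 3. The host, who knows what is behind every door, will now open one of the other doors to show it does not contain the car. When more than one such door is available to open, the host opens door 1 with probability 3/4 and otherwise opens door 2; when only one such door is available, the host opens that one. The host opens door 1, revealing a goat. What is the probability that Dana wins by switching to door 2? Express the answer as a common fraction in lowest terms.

Condition on the true location of the car.
If it is behind door 1 (prior 1/3): the host opened door 1, so this case is ruled out; weight (1/3)·0 = 0.
If it is behind door 2 (prior 1/3): only door 1 is available, probability 1; weight (1/3)·1 = 1/3.
If it is behind door 3 (prior 1/3): door 1 is available, opened with probability 3/4; weight (1/3)·(3/4) = 1/4.
The weights sum to 7/12.
So P(the car behind door 2 | the host opened door 1) = (1/3) / (7/12) = 4/7.

4/7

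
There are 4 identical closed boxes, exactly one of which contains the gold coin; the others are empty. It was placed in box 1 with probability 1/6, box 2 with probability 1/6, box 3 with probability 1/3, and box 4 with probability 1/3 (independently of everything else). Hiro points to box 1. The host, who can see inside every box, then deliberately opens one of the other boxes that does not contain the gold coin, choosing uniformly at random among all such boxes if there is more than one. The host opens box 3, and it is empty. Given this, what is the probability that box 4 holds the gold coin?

Consider each possible location of the gold coin in turn.
If it is in box 1 (prior 1/6): the host has 3 equally likely choices, so probability 1/3; weight (1/6)·(1/3) = 1/18.
If it is in box 2 (prior 1/6): the host has 2 equally likely choices, so probability 1/2; weight (1/6)·(1/2) = 1/12.
If it is in box 3 (prior 1/3): the host opened box 3, so this case is ruled out; weight (1/3)·0 = 0.
If it is in box 4 (prior 1/3): the host has 2 equally likely choices, so probability 1/2; weight (1/3)·(1/2) = 1/6.
The weights sum to 11/36.
So P(the gold coin in box 4 | the host opened box 3) = (1/6) / (11/36) = 6/11.

6/11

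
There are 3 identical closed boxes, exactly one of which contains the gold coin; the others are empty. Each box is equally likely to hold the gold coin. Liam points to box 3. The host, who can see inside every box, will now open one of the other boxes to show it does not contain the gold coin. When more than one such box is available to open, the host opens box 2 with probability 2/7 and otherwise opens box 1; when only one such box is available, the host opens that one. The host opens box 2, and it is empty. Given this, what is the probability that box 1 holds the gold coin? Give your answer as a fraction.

7/9

Consider each possible location of the gold coin in turn.
If it is in box 1 (prior 1/3): only box 2 is available, probability 1; weight (1/3)·1 = 1/3.
If it is in box 2 (prior 1/3): the host opened box 2, so this case is ruled out; weight (1/3)·0 = 0.
If it is in box 3 (prior 1/3): box 2 is available, opened with probability 2/7; weight (1/3)·(2/7) = 2/21.
The weights sum to 3/7.
So P(the gold coin in box 1 | the host opened box 2) = (1/3) / (3/7) = 7/9.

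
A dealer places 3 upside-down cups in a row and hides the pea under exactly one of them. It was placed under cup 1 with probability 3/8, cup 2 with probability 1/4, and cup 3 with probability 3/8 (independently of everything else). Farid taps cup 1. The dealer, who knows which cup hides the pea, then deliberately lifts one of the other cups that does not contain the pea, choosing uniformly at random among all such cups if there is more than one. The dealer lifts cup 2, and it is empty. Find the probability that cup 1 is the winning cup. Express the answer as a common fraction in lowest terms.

Apply Bayes' rule, conditioning on where the pea actually is.
If it is under cup 1 (prior 3/8): the dealer has 2 equally likely choices, so probability 1/2; weight (3/8)·(1/2) = 3/16.
If it is under cup 2 (prior 1/4): the dealer opened cup 2, so this case is ruled out; weight (1/4)·0 = 0.
If it is under cup 3 (prior 3/8): the dealer has no choice, probability 1; weight (3/8)·1 = 3/8.
The weights sum to 9/16.
So P(the pea under cup 1 | the dealer opened cup 2) = (3/16) / (9/16) = 1/3.

1/3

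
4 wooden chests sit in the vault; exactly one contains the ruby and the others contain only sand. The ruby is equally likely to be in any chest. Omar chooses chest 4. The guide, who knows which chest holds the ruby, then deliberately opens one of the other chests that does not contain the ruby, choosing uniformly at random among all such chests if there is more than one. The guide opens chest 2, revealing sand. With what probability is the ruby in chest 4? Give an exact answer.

1/4

Apply Bayes' rule, conditioning on where the ruby actually is.
If it is in either of chests 1 and 3 (prior 1/4 each): the guide has 2 equally likely choices, so probability 1/2; weight (1/4)·(1/2) = 1/8 each.
If it is in chest 2 (prior 1/4): the guide opened chest 2, so this case is ruled out; weight (1/4)·0 = 0.
If it is in chest 4 (prior 1/4): the guide has 3 equally likely choices, so probability 1/3; weight (1/4)·(1/3) = 1/12.
The weights sum to 1/3.
So P(the ruby in chest 4 | the guide opened chest 2) = (1/12) / (1/3) = 1/4.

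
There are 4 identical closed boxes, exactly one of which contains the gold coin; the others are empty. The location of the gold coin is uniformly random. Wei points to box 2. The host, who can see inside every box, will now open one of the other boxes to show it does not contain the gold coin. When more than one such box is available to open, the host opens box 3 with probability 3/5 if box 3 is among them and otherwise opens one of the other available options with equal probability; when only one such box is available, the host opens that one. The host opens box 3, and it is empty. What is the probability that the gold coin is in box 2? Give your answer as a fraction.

Apply Bayes' rule, conditioning on where the gold coin actually is.
If it is in any of boxes 1, 2, and 4 (prior 1/4 each): box 3 is available, opened with probability 3/5; weight (1/4)·(3/5) = 3/20 each.
If it is in box 3 (prior 1/4): the host opened box 3, so this case is ruled out; weight (1/4)·0 = 0.
The weights sum to 9/20.
So P(the gold coin in box 2 | the host opened box 3) = (3/20) / (9/20) = 1/3.

1/3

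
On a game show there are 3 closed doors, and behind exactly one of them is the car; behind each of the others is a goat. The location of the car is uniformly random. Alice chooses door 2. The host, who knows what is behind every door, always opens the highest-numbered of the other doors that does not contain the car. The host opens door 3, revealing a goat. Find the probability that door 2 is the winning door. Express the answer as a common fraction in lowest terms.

Consider each possible location of the car in turn.
If it is behind either of doors 1 and 2 (prior 1/3 each): door 3 is the highest-numbered option available, probability 1; weight (1/3)·1 = 1/3 each.
If it is behind door 3 (prior 1/3): the host opened door 3, so this case is ruled out; weight (1/3)·0 = 0.
The weights sum to 2/3.
So P(the car behind door 2 | the host opened door 3) = (1/3) / (2/3) = 1/2.

1/2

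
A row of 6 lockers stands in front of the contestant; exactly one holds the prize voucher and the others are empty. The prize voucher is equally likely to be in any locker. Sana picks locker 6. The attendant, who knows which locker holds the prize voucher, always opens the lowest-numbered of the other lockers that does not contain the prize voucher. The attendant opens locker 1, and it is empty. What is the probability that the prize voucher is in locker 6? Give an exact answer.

1/5

Apply Bayes' rule, conditioning on where the prize voucher actually is.
If it is in locker 1 (prior 1/6): the attendant opened locker 1, so this case is ruled out; weight (1/6)·0 = 0.
If it is in any of lockers 2, 3, 4, 5, and 6 (prior 1/6 each): locker 1 is the lowest-numbered option available, probability 1; weight (1/6)·1 = 1/6 each.
The weights sum to 5/6.
So P(the prize voucher in locker 6 | the attendant opened locker 1) = (1/6) / (5/6) = 1/5.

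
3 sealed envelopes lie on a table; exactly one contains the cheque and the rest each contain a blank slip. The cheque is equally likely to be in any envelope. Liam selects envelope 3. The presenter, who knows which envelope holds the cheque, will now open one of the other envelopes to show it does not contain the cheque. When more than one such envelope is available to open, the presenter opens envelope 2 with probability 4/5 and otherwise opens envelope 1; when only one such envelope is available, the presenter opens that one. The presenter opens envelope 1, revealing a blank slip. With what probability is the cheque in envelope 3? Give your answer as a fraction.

1/6

Condition on the true location of the cheque.
If it is in envelope 1 (prior 1/3): the presenter opened envelope 1, so this case is ruled out; weight (1/3)·0 = 0.
If it is in envelope 2 (prior 1/3): only envelope 1 is available, probability 1; weight (1/3)·1 = 1/3.
If it is in envelope 3 (prior 1/3): envelope 2 is available but not opened, probability 1/5; weight (1/3)·(1/5) = 1/15.
The weights sum to 2/5.
So P(the cheque in envelope 3 | the presenter opened envelope 1) = (1/15) / (2/5) = 1/6.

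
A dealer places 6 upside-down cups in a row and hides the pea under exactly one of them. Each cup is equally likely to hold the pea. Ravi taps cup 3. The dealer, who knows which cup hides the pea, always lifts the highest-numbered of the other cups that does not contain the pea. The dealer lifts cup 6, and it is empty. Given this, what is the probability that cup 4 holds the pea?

Apply Bayes' rule, conditioning on where the pea actually is.
If it is under any of cups 1, 2, 3, 4, and 5 (prior 1/6 each): cup 6 is the highest-numbered option available, probability 1; weight (1/6)·1 = 1/6 each.
If it is under cup 6 (prior 1/6): the dealer opened cup 6, so this case is ruled out; weight (1/6)·0 = 0.
The weights sum to 5/6.
So P(the pea under cup 4 | the dealer opened cup 6) = (1/6) / (5/6) = 1/5.

1/5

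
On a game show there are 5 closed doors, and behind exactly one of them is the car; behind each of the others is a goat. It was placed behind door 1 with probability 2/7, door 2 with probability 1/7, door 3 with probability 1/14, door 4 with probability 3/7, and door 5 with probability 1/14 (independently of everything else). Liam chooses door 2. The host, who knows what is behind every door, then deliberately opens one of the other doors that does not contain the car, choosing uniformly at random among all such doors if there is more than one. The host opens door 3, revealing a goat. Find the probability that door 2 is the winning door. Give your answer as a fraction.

3/25

Consider each possible location of the car in turn.
If it is behind door 1 (prior 2/7): the host has 3 equally likely choices, so probability 1/3; weight (2/7)·(1/3) = 2/21.
If it is behind door 2 (prior 1/7): the host has 4 equally likely choices, so probability 1/4; weight (1/7)·(1/4) = 1/28.
If it is behind door 3 (prior 1/14): the host opened door 3, so this case is ruled out; weight (1/14)·0 = 0.
If it is behind door 4 (prior 3/7): the host has 3 equally likely choices, so probability 1/3; weight (3/7)·(1/3) = 1/7.
If it is behind door 5 (prior 1/14): the host has 3 equally likely choices, so probability 1/3; weight (1/14)·(1/3) = 1/42.
The weights sum to 25/84.
So P(the car behind door 2 | the host opened door 3) = (1/28) / (25/84) = 3/25.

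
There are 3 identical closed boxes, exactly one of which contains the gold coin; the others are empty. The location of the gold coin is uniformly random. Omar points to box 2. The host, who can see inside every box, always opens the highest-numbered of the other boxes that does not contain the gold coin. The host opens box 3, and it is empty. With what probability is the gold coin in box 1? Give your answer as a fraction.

1/2

Condition on the true location of the gold coin.
If it is in either of boxes 1 and 2 (prior 1/3 each): box 3 is the highest-numbered option available, probability 1; weight (1/3)·1 = 1/3 each.
If it is in box 3 (prior 1/3): the host opened box 3, so this case is ruled out; weight (1/3)·0 = 0.
The weights sum to 2/3.
So P(the gold coin in box 1 | the host opened box 3) = (1/3) / (2/3) = 1/2.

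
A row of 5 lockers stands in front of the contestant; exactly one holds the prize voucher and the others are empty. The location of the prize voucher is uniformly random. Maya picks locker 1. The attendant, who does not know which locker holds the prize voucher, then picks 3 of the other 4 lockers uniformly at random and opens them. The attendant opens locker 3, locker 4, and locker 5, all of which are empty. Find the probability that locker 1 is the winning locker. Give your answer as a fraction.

Condition on the true location of the prize voucher.
If it is in either of lockers 1 and 2 (prior 1/5 each): the attendant picks exactly this set with probability 1/4 regardless, and none is the prize; weight (1/5)·(1/4) = 1/20 each.
If it is in any of lockers 3, 4, and 5 (prior 1/5 each): that locker was opened and seen not to hold the prize — ruled out; weight (1/5)·0 = 0 each.
The weights sum to 1/10.
So P(the prize voucher in locker 1 | the attendant opened locker 3, locker 4, and locker 5) = (1/20) / (1/10) = 1/2.

1/2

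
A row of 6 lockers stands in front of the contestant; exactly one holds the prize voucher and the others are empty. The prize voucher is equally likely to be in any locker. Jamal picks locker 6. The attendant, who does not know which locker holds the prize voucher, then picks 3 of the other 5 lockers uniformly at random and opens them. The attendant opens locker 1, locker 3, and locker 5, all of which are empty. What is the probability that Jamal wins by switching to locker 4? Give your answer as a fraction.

Condition on the true location of the prize voucher.
If it is in any of lockers 1, 3, and 5 (prior 1/6 each): that locker was opened and seen not to hold the prize — ruled out; weight (1/6)·0 = 0 each.
If it is in any of lockers 2, 4, and 6 (prior 1/6 each): the attendant picks exactly this set with probability 1/10 regardless, and none is the prize; weight (1/6)·(1/10) = 1/60 each.
The weights sum to 1/20.
So P(the prize voucher in locker 4 | the attendant opened locker 1, locker 3, and locker 5) = (1/60) / (1/20) = 1/3.

1/3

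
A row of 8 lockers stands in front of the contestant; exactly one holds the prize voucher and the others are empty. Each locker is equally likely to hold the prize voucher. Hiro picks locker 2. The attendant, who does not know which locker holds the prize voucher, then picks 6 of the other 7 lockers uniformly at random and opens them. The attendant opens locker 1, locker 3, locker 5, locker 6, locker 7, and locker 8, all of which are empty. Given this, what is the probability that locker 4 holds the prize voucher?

1/2

Consider each possible location of the prize voucher in turn.
If it is in any of lockers 1, 3, 5, 6, 7, and 8 (prior 1/8 each): that locker was opened and seen not to hold the prize — ruled out; weight (1/8)·0 = 0 each.
If it is in either of lockers 2 and 4 (prior 1/8 each): the attendant picks exactly this set with probability 1/7 regardless, and none is the prize; weight (1/8)·(1/7) = 1/56 each.
The weights sum to 1/28.
So P(the prize voucher in locker 4 | the attendant opened locker 1, locker 3, locker 5, locker 6, locker 7, and locker 8) = (1/56) / (1/28) = 1/2.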